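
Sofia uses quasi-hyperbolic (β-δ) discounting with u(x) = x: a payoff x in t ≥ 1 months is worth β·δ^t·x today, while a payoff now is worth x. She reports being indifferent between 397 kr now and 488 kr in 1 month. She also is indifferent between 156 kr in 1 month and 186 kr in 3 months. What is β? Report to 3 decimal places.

Both payoffs in the second observation are in the future, so β drops out: δ^1·156 = δ^3·186 ⇒ δ^2 = 156/186 = 0.83871, so δ = 0.91581.
The first indifference: 397 = β·δ·488, so β = 397/(δ·488) = 397/(0.91581·488) ≈ 0.888.

β ≈ 0.888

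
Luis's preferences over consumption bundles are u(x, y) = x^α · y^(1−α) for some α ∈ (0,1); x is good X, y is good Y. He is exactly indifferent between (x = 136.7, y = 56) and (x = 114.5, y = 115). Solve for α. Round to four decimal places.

α ≈ 0.8024

The Cobb–Douglas utilities coincide, so 136.7^α·56^(1−α) = 114.5^α·115^(1−α).
Rearrange to (136.7/114.5)^α = (115/56)^(1−α) and take logs: α·0.1772139 = (1−α)·0.7195804.
With A = 0.1772139 and B = 0.7195804: α·A = (1−α)·B, so α = B/(A+B) = 0.7195804/0.8967943 ≈ 0.8024.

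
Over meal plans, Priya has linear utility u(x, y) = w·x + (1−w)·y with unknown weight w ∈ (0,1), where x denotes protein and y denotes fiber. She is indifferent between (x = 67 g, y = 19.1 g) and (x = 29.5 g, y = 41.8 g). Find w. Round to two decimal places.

w = 0.38

Indifference: w·67 + (1−w)·19.1 = w·29.5 + (1−w)·41.8.
w·(67−29.5) = (1−w)·(41.8−19.1), i.e. w·37.5 = (1−w)·22.7.
Hence w = 22.7/(37.5+22.7) = 22.7/60.2 = 0.38.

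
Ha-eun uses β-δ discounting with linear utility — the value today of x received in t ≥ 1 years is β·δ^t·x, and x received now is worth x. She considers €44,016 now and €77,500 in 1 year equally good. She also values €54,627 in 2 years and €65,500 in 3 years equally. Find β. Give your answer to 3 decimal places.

Both payoffs in the second observation are in the future, so β drops out: δ^2·54627 = δ^3·65500 ⇒ δ = 54627/65500 = 0.83400.
Substituting δ into 44016 = β·δ·77500: β = 44016/(64635.000) ≈ 0.681.

β ≈ 0.681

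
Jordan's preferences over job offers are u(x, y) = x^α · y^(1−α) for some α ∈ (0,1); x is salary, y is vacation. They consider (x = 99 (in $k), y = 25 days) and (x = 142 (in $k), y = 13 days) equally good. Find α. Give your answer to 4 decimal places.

The Cobb–Douglas utilities coincide, so 99^α·25^(1−α) = 142^α·13^(1−α).
Rearrange to (99/142)^α = (13/25)^(1−α) and take logs: α·-0.3607072 = (1−α)·-0.6539265.
With A = -0.3607072 and B = -0.6539265: α·A = (1−α)·B, so α = B/(A+B) = -0.6539265/-1.0146337 ≈ 0.6445.

α ≈ 0.6445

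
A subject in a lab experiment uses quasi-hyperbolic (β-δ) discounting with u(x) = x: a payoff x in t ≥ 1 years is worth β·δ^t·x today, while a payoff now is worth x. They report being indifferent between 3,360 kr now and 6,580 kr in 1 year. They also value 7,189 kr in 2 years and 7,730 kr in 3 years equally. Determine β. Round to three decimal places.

Both payoffs in the second observation are in the future, so β drops out: δ^2·7189 = δ^3·7730 ⇒ δ = 7189/7730 = 0.93001.
Substituting δ into 3360 = β·δ·6580: β = 3360/(6119.485) ≈ 0.549.

β ≈ 0.549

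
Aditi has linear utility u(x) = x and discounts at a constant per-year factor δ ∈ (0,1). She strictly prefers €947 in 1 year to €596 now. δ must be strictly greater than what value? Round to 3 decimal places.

δ > 0.629

Comparing present values: 596 < δ·947.
So δ > 596/947 = 0.62936.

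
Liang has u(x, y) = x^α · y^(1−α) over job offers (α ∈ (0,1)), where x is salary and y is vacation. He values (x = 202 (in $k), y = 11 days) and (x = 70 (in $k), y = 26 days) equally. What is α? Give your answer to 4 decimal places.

Indifference: 202^α · 11^(1−α) = 70^α · 26^(1−α).
Taking logs: α·ln 202 + (1−α)·ln 11 = α·ln 70 + (1−α)·ln 26, i.e. α·1.0597725 = (1−α)·0.8602013.
So α/(1−α) = (0.8602013)/(1.0597725) = 0.8116849, and α = 0.8116849/1.8116849 ≈ 0.4480.

α ≈ 0.4480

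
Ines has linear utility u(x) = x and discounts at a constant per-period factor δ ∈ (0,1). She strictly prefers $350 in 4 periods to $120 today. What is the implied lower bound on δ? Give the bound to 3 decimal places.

δ > 0.765

Under u(x) = x this choice says 120 < δ^4·350.
So δ^4 > 120/350 = 0.34286; taking the 4th root of both positive sides preserves the inequality.
δ > (120/350)^(1/4) ≈ 0.765.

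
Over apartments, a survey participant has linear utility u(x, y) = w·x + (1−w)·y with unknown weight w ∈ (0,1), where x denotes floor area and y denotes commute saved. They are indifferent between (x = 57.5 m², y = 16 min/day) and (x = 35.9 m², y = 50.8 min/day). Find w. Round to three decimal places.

w = 0.617

Equating utilities: w·57.5 + (1−w)·16 = w·35.9 + (1−w)·50.8.
w·(57.5−35.9) = (1−w)·(50.8−16), i.e. w·21.6 = (1−w)·34.8.
Hence w = 34.8/(21.6+34.8) = 34.8/56.4 = 0.617.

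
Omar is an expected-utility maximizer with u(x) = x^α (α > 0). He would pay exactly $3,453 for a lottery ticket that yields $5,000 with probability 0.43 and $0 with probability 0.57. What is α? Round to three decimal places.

α ≈ 2.280

EU(lottery) = 0.43·5000^α + 0.57·0 = 0.43·5000^α.
Setting u(3453) equal to that: 3453^α = 0.43·5000^α ⇒ (3453/5000)^α = 0.43.
α = ln(0.43) / ln(3453/5000) = -0.843970/-0.370194 ≈ 2.280.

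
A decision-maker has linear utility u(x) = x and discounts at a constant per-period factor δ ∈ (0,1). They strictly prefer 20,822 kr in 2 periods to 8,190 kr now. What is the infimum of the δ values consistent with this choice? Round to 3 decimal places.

The preference means 8190 < δ^2·20822.
So δ^2 > 8190/20822 = 0.39333; taking the square root of both positive sides preserves the inequality.
δ > 0.39333^(1/2) = 0.627.

δ > 0.627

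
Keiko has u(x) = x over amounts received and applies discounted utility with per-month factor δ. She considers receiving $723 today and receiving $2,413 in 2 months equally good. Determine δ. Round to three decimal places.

δ ≈ 0.547

The payoff in 2 months is discounted by δ^2, so u(723) = δ^2·u(2413) and δ^2 = u(723)/u(2413).
With u(x) = x: δ^2 = 723/2413 = 0.29963.
Taking the square root: δ = 0.29963^(1/2) ≈ 0.547.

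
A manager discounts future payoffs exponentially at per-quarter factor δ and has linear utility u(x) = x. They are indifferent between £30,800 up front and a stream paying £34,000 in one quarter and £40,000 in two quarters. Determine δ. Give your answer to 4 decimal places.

δ ≈ 0.5500

Present value of the stream is 34000·δ + 40000·δ². Indifference gives 34000δ + 40000δ² = 30800.
That is, 40000δ² + 34000δ − 30800 = 0, a quadratic in δ.
The positive root is δ = [−34000 + √(34000² + 4·40000·30800)] / (2·40000) = (−34000 + 78000.000)/80000 ≈ 0.5500.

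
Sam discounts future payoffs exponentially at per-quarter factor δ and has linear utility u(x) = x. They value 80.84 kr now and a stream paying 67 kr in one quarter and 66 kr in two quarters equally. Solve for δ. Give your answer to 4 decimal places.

δ ≈ 0.7100

The stream is worth 67δ + 66δ² today, so 67δ + 66δ² = 80.84.
That is, 66δ² + 67δ − 80.84 = 0, a quadratic in δ.
The positive root is δ = [−67 + √(67² + 4·66·80.84)] / (2·66) = (−67 + 160.720)/132 ≈ 0.7100.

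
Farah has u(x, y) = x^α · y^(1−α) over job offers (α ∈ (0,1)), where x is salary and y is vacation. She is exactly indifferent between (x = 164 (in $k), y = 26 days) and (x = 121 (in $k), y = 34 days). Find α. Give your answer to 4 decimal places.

Indifference: 164^α · 26^(1−α) = 121^α · 34^(1−α).
(164/121)^α = (34/26)^(1−α); take logs: α·ln(164/121) = (1−α)·ln(34/26), i.e. α·0.3040759 = (1−α)·0.2682640.
So α/(1−α) = (0.2682640)/(0.3040759) = 0.8822271, and α = 0.8822271/1.8822271 ≈ 0.4687.

α ≈ 0.4687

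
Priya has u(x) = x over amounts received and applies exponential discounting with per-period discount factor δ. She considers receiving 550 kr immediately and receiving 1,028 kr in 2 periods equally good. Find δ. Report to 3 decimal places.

Indifference means u(550) = δ^2 · u(1028), so δ^2 = u(550)/u(1028).
With u(x) = x: δ^2 = 550/1028 = 0.53502.
Taking the square root: δ = 0.53502^(1/2) ≈ 0.731.

δ ≈ 0.731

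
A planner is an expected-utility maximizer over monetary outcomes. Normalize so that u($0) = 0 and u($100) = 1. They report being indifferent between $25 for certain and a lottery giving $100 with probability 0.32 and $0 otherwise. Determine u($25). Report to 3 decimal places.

0.320

The indifference gives u($25) = 0.32·u($100) + 0.68·u($0) = 0.32·1 + 0.68·0 = 0.32.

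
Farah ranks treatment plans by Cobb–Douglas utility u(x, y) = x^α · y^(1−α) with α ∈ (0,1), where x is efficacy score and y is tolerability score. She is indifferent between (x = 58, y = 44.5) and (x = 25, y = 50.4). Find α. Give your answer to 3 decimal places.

Set the two utilities equal: 58^α·44.5^(1−α) = 25^α·50.4^(1−α).
Rearrange to (58/25)^α = (50.4/44.5)^(1−α) and take logs: α·0.841567 = (1−α)·0.124502.
With A = 0.841567 and B = 0.124502: α·A = (1−α)·B, so α = B/(A+B) = 0.124502/0.966069 ≈ 0.129.

α ≈ 0.129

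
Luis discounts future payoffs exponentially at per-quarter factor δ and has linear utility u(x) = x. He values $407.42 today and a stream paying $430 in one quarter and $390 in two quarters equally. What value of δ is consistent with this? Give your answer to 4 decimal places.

δ ≈ 0.6100

Equating present values: 407.42 = 430δ + 390δ².
So 390δ² + 430δ − 407.42 = 0.
The positive root is δ = [−430 + √(430² + 4·390·407.42)] / (2·390) = (−430 + 905.801)/780 ≈ 0.6100.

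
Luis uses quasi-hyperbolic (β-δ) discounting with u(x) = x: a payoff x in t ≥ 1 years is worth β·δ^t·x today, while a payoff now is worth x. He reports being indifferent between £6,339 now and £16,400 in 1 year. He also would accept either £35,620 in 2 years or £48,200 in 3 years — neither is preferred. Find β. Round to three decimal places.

β ≈ 0.523

From the later pair, β·δ^2·35620 = β·δ^3·48200; dividing through, δ = 35620/48200 = 0.73900.
Substituting δ into 6339 = β·δ·16400: β = 6339/(12119.668) ≈ 0.523.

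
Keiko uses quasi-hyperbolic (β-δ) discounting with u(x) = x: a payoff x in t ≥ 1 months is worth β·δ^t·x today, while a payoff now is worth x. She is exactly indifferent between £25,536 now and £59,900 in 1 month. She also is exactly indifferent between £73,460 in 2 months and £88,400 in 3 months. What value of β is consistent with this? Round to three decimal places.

From the later pair, β·δ^2·73460 = β·δ^3·88400; dividing through, δ = 73460/88400 = 0.83100.
Substituting δ into 25536 = β·δ·59900: β = 25536/(49776.629) ≈ 0.513.

β ≈ 0.513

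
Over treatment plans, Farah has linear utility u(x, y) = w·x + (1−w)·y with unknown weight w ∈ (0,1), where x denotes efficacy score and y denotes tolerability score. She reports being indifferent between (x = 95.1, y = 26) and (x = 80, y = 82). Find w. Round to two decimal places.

Indifference: w·95.1 + (1−w)·26 = w·80 + (1−w)·82.
w·(95.1−80) = (1−w)·(82−26), i.e. w·15.1 = (1−w)·56.
So w/(1−w) = 56/15.1 = 3.7086, giving w = 56/(15.1+56) = 0.79.

w = 0.79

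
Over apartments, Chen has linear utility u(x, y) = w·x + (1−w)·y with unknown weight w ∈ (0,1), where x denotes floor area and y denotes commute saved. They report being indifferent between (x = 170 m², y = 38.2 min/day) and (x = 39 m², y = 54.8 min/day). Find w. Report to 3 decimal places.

u(170,38.2) = u(39,54.8) means w·170 + (1−w)·38.2 = w·39 + (1−w)·54.8.
w·(170−39) = (1−w)·(54.8−38.2), i.e. w·131 = (1−w)·16.6.
The marginal rate of substitution is 16.6/131, so w = 16.6/(131+16.6) = 0.112.

w = 0.112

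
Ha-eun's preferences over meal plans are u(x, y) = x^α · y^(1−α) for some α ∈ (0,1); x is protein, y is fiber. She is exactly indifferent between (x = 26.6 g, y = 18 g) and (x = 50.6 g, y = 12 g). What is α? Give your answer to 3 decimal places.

α ≈ 0.387

Set the two utilities equal: 26.6^α·18^(1−α) = 50.6^α·12^(1−α).
Taking logs: α·ln 26.6 + (1−α)·ln 18 = α·ln 50.6 + (1−α)·ln 12, i.e. α·-0.643040 = (1−α)·-0.405465.
With A = -0.643040 and B = -0.405465: α·A = (1−α)·B, so α = B/(A+B) = -0.405465/-1.048505 ≈ 0.387.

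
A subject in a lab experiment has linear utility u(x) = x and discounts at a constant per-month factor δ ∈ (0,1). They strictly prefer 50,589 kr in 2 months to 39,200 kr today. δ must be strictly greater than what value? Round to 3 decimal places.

δ > 0.880

The preference means 39200 < δ^2·50589.
Hence δ^2 > 39200/50589 = 0.77487, and x ↦ x^(1/2) is increasing on (0,∞).
δ > 0.77487^(1/2) = 0.880.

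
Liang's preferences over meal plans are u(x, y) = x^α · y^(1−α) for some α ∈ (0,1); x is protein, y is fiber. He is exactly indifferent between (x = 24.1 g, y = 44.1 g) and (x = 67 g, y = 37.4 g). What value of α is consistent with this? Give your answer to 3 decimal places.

α ≈ 0.139

Set the two utilities equal: 24.1^α·44.1^(1−α) = 67^α·37.4^(1−α).
(24.1/67)^α = (37.4/44.1)^(1−α); take logs: α·ln(24.1/67) = (1−α)·ln(37.4/44.1), i.e. α·-1.022481 = (1−α)·-0.164789.
Thus α·(-1.187270) = -0.164789, so α = -0.164789/-1.187270 ≈ 0.139.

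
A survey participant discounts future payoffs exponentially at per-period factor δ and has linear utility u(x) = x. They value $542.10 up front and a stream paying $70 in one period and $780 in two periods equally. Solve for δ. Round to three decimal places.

Equating present values: 542.10 = 70δ + 780δ².
So 780δ² + 70δ − 542.10 = 0.
By the quadratic formula (taking the positive root), δ = (−70 + √1696252.00) / 1560 ≈ 0.790.

δ ≈ 0.790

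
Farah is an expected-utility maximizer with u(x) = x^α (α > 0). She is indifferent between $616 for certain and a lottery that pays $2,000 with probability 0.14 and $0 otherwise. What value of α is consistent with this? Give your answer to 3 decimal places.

α ≈ 1.670

Since u(0) = 0, the lottery's EU is 0.14·2000^α.
Equating: 616^α = 0.14·2000^α, i.e. 0.3080^α = 0.14.
Taking logs: α·ln(616/2000) = ln(0.14), so α = -1.966113 / -1.177655 ≈ 1.670.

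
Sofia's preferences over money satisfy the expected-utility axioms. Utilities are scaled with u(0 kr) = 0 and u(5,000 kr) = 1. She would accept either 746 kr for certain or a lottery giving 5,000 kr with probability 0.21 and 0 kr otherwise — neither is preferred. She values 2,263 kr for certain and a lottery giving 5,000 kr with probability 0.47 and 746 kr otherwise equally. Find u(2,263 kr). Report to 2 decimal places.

The first gamble pins u(746 kr): it must equal 0.21·1 + 0.79·0 = 0.21.
Chaining: u(2,263 kr) = 0.47·1.00 + 0.53·0.21 = 0.5813.

0.58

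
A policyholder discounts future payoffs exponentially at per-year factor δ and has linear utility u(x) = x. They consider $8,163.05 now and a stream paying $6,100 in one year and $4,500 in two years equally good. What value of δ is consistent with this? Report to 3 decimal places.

The stream is worth 6100δ + 4500δ² today, so 6100δ + 4500δ² = 8163.05.
That is, 4500δ² + 6100δ − 8163.05 = 0, a quadratic in δ.
By the quadratic formula (taking the positive root), δ = (−6100 + √184144900.00) / 9000 ≈ 0.830.

δ ≈ 0.830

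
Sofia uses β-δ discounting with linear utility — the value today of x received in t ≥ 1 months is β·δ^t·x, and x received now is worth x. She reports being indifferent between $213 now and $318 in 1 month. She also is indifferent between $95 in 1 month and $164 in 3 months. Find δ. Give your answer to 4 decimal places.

δ ≈ 0.7611

Both payoffs in the second observation are in the future, so β drops out: δ^1·95 = δ^3·164 ⇒ δ^2 = 95/164 = 0.57927, so δ = 0.76110.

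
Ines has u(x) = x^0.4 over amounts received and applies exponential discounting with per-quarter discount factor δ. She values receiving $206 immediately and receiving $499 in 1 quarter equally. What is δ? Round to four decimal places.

δ ≈ 0.7020

Equating discounted utilities: u(206) = δ·u(499) ⇒ δ = u(206)/u(499).
Since u(x) = x^0.4, δ = (206/499)^0.4 = 0.41283^0.4 = 0.70195.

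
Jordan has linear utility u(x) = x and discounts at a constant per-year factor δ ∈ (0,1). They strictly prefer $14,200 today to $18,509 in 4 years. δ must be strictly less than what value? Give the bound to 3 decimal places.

Under u(x) = x this choice says 14200 > δ^4·18509.
So δ^4 < 14200/18509 = 0.76719; taking the 4th root of both positive sides preserves the inequality.
δ < (14200/18509)^(1/4) ≈ 0.936.

δ < 0.936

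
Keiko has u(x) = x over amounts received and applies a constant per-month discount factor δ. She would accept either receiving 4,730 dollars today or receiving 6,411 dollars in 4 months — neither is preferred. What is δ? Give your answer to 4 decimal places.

Equating discounted utilities: u(4730) = δ^4·u(6411) ⇒ δ^4 = u(4730)/u(6411).
With u(x) = x: δ^4 = 4730/6411 = 0.73779.
Hence δ = (0.73779)^(1/4) = 0.926795.

δ ≈ 0.9268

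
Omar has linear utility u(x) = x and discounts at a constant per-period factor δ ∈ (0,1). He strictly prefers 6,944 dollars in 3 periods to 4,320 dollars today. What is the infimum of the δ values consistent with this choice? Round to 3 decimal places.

δ > 0.854

The preference means 4320 < δ^3·6944.
Hence δ^3 > 4320/6944 = 0.62212, and x ↦ x^(1/3) is increasing on (0,∞).
δ > (4320/6944)^(1/3) ≈ 0.854.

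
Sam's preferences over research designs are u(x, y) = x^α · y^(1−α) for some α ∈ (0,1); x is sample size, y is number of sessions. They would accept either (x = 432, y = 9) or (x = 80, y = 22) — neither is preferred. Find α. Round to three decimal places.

α ≈ 0.346

Set the two utilities equal: 432^α·9^(1−α) = 80^α·22^(1−α).
(432/80)^α = (22/9)^(1−α); take logs: α·ln(432/80) = (1−α)·ln(22/9), i.e. α·1.686399 = (1−α)·0.893818.
Thus α·(2.580217) = 0.893818, so α = 0.893818/2.580217 ≈ 0.346.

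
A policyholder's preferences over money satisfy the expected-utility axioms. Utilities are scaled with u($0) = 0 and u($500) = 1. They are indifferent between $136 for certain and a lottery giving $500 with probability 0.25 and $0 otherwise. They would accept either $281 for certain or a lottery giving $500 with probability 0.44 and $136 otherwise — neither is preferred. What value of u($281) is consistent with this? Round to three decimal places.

First, u($136) = 0.25·u($500) + 0.75·u($0) = 0.25.
The second indifference gives u($281) = 0.44·u($500) + 0.56·u($136) = 0.44·1.00 + 0.56·0.25 = 0.5800.

0.580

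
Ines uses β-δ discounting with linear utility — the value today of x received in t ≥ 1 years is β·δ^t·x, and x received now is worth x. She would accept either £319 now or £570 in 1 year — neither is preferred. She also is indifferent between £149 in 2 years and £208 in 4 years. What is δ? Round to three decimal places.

δ ≈ 0.846

The second indifference involves only future payoffs, so β cancels: β·δ^2·149 = β·δ^4·208, giving δ^2 = 149/208 = 0.71635, so δ = 0.84637.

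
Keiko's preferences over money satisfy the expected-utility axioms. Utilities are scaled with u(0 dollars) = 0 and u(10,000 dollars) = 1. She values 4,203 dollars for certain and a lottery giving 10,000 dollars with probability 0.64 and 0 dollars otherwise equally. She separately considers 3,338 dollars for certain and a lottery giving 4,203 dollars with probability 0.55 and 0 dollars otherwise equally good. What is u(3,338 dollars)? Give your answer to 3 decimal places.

First, u(4,203 dollars) = 0.64·u(10,000 dollars) + 0.36·u(0 dollars) = 0.64.
Chaining: u(3,338 dollars) = 0.55·0.64 + 0.45·0.00 = 0.3520.

0.352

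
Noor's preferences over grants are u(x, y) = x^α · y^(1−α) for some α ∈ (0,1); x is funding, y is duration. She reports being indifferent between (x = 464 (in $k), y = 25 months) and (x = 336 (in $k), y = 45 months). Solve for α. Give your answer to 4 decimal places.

Set the two utilities equal: 464^α·25^(1−α) = 336^α·45^(1−α).
Rearrange to (464/336)^α = (45/25)^(1−α) and take logs: α·0.3227734 = (1−α)·0.5877867.
So α/(1−α) = (0.5877867)/(0.3227734) = 1.8210506, and α = 1.8210506/2.8210506 ≈ 0.6455.

α ≈ 0.6455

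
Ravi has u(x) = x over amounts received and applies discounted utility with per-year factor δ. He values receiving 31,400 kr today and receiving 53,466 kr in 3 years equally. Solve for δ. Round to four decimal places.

Equating discounted utilities: u(31400) = δ^3·u(53466) ⇒ δ^3 = u(31400)/u(53466).
With u(x) = x: δ^3 = 31400/53466 = 0.58729.
Taking the cube root: δ = 0.58729^(1/3) ≈ 0.8374.

δ ≈ 0.8374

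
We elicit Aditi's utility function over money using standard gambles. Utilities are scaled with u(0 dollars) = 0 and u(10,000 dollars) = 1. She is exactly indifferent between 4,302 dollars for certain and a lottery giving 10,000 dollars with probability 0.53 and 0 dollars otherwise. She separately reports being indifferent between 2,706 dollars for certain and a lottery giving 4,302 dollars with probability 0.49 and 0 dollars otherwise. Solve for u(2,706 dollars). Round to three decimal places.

0.260

The first gamble pins u(4,302 dollars): it must equal 0.53·1 + 0.47·0 = 0.53.
Then u(2,706 dollars) = 0.49·u(4,302 dollars) + 0.51·u(0 dollars) = 0.49·0.53 + 0.51·0.00 = 0.2597.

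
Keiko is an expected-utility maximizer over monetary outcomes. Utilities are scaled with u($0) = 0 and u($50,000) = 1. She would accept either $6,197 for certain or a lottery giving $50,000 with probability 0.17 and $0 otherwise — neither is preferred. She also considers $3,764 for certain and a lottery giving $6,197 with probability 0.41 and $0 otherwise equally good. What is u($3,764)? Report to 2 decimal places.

0.07

The first gamble pins u($6,197): it must equal 0.17·1 + 0.83·0 = 0.17.
The second indifference gives u($3,764) = 0.41·u($6,197) + 0.59·u($0) = 0.41·0.17 + 0.59·0.00 = 0.0697.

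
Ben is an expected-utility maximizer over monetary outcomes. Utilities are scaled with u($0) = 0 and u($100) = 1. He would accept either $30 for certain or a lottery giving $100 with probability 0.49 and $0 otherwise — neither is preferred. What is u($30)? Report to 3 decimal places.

The indifference gives u($30) = 0.49·u($100) + 0.51·u($0) = 0.49·1 + 0.51·0 = 0.49.

0.490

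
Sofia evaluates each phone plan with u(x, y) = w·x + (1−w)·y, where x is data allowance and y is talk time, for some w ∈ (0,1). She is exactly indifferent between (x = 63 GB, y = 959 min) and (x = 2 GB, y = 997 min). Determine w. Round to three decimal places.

Equating utilities: w·63 + (1−w)·959 = w·2 + (1−w)·997.
w·(63−2) = (1−w)·(997−959), i.e. w·61 = (1−w)·38.
So w/(1−w) = 38/61 = 0.6230, giving w = 38/(61+38) = 0.384.

w = 0.384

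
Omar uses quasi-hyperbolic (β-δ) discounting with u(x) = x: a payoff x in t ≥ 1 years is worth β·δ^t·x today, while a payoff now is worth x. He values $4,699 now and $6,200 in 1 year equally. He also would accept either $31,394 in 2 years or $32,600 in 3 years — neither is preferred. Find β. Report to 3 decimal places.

From the later pair, β·δ^2·31394 = β·δ^3·32600; dividing through, δ = 31394/32600 = 0.96301.
Substituting δ into 4699 = β·δ·6200: β = 4699/(5970.638) ≈ 0.787.

β ≈ 0.787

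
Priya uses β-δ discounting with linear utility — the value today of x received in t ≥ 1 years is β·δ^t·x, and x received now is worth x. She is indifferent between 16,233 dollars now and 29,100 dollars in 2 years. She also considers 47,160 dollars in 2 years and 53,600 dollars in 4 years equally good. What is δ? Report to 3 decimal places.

From the later pair, β·δ^2·47160 = β·δ^4·53600; dividing through, δ^2 = 47160/53600 = 0.87985, so δ = 0.93800.

δ ≈ 0.938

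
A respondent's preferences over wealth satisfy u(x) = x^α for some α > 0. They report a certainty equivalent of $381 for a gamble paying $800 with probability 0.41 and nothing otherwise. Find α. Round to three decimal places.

EU(lottery) = 0.41·800^α + 0.59·0 = 0.41·800^α.
Indifference: 381^α = 0.41·800^α, so (381/800)^α = 0.41.
Take logs: α = ln 0.41 / ln(381/800) ≈ 1.20192.

α ≈ 1.202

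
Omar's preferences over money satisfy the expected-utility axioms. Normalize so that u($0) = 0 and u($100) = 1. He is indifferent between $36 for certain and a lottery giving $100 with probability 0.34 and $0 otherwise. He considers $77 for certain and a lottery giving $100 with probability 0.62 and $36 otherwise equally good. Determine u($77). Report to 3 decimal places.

First, u($36) = 0.34·u($100) + 0.66·u($0) = 0.34.
The second indifference gives u($77) = 0.62·u($100) + 0.38·u($36) = 0.62·1.00 + 0.38·0.34 = 0.7492.

0.749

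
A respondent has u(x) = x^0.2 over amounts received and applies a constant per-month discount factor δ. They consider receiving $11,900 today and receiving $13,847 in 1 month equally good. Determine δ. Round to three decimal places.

δ ≈ 0.970

The payoff in 1 month is discounted by δ, so u(11900) = δ·u(13847) and δ = u(11900)/u(13847).
With u(x) = x^0.2: δ = 11900^0.2/13847^0.2 = (11900/13847)^0.2 = 0.97015.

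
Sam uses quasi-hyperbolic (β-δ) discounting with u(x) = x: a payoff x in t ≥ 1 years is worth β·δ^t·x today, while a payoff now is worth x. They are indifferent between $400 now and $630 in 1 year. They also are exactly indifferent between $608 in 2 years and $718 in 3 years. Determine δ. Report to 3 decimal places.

The second indifference involves only future payoffs, so β cancels: β·δ^2·608 = β·δ^3·718, giving δ = 608/718 = 0.84680.

δ ≈ 0.847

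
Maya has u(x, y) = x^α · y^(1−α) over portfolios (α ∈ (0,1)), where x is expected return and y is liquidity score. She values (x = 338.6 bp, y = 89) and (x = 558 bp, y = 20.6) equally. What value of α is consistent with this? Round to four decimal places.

α ≈ 0.7455

Set the two utilities equal: 338.6^α·89^(1−α) = 558^α·20.6^(1−α).
Taking logs: α·ln 338.6 + (1−α)·ln 89 = α·ln 558 + (1−α)·ln 20.6, i.e. α·-0.4995395 = (1−α)·-1.4633453.
Thus α·(-1.9628848) = -1.4633453, so α = -1.4633453/-1.9628848 ≈ 0.7455.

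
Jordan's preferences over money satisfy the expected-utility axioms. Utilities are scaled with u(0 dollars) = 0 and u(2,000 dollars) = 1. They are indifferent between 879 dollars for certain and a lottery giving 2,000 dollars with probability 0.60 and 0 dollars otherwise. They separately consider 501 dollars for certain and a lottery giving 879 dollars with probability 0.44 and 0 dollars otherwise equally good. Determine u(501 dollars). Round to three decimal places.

The first gamble pins u(879 dollars): it must equal 0.60·1 + 0.40·0 = 0.60.
The second indifference gives u(501 dollars) = 0.44·u(879 dollars) + 0.56·u(0 dollars) = 0.44·0.60 + 0.56·0.00 = 0.2640.

0.264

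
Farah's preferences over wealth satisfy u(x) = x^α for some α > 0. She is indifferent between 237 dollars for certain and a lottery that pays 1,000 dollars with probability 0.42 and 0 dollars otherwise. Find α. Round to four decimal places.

The lottery's expected utility is 0.42·u(1000) + 0.58·u(0) = 0.42·1000^α (since u(0) = 0 for α > 0).
Indifference: 237^α = 0.42·1000^α, so (237/1000)^α = 0.42.
Take logs: α = ln 0.42 / ln(237/1000) ≈ 0.602559.

α ≈ 0.6026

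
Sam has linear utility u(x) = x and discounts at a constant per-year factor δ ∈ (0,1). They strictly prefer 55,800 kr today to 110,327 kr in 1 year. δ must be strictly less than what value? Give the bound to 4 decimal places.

δ < 0.5058

Under u(x) = x this choice says 55800 > δ·110327.
So δ < 55800/110327 = 0.50577.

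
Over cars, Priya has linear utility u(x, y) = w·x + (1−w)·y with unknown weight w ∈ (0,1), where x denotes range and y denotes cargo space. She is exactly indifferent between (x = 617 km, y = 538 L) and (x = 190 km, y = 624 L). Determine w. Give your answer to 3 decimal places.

w = 0.168

Indifference: w·617 + (1−w)·538 = w·190 + (1−w)·624.
Collecting terms: w·427 = (1−w)·86.
Hence w = 86/(427+86) = 86/513 = 0.168.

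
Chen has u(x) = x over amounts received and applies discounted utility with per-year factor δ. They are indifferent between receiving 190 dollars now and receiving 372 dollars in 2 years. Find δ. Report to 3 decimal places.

The payoff in 2 years is discounted by δ^2, so u(190) = δ^2·u(372) and δ^2 = u(190)/u(372).
With u(x) = x: δ^2 = 190/372 = 0.51075.
So δ = 0.51075^(1/2) ≈ 0.715.

δ ≈ 0.715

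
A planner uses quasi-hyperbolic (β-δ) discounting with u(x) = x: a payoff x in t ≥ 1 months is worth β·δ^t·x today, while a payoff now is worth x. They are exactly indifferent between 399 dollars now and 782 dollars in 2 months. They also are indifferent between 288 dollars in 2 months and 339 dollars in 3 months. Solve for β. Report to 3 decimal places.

From the later pair, β·δ^2·288 = β·δ^3·339; dividing through, δ = 288/339 = 0.84956.
The first indifference: 399 = β·δ^2·782, so β = 399/(δ^2·782) = 399/(0.72175·782) ≈ 0.707.

β ≈ 0.707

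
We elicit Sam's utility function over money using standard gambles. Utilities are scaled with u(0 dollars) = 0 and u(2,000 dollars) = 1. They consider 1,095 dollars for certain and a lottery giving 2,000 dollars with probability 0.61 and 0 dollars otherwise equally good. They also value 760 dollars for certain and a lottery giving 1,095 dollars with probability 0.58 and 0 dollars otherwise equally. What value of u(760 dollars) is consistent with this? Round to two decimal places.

First, u(1,095 dollars) = 0.61·u(2,000 dollars) + 0.39·u(0 dollars) = 0.61.
Then u(760 dollars) = 0.58·u(1,095 dollars) + 0.42·u(0 dollars) = 0.58·0.61 + 0.42·0.00 = 0.3538.

0.35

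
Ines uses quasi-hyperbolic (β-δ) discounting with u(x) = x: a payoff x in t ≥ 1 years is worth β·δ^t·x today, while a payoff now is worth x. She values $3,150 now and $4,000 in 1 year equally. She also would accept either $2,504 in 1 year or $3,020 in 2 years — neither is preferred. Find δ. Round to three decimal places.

δ ≈ 0.829

From the later pair, β·δ^1·2504 = β·δ^2·3020; dividing through, δ = 2504/3020 = 0.82914.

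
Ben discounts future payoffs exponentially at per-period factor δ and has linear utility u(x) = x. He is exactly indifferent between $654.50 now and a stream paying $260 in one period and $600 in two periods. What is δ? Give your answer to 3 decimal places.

δ ≈ 0.850

Equating present values: 654.50 = 260δ + 600δ².
So 600δ² + 260δ − 654.50 = 0.
By the quadratic formula (taking the positive root), δ = (−260 + √1638400.00) / 1200 ≈ 0.850.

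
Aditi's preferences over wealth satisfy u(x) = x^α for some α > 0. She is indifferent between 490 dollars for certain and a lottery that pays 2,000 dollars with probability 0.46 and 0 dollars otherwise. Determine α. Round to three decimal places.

EU(lottery) = 0.46·2000^α + 0.54·0 = 0.46·2000^α.
Indifference: 490^α = 0.46·2000^α, so (490/2000)^α = 0.46.
Taking logs: α·ln(490/2000) = ln(0.46), so α = -0.776529 / -1.406497 ≈ 0.552.

α ≈ 0.552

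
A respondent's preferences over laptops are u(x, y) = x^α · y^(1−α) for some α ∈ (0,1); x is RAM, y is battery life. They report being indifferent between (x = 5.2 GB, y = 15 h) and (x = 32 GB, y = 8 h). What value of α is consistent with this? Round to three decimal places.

The Cobb–Douglas utilities coincide, so 5.2^α·15^(1−α) = 32^α·8^(1−α).
Taking logs: α·ln 5.2 + (1−α)·ln 15 = α·ln 32 + (1−α)·ln 8, i.e. α·-1.817077 = (1−α)·-0.628609.
So α/(1−α) = (-0.628609)/(-1.817077) = 0.345945, and α = 0.345945/1.345945 ≈ 0.257.

α ≈ 0.257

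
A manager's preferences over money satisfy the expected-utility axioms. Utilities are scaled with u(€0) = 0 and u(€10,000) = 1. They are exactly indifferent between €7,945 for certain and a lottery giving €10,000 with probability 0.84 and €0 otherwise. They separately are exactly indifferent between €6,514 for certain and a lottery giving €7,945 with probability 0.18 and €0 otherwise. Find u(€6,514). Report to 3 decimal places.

From the first indifference, u(€7,945) = 0.84·u(€10,000) + 0.16·u(€0) = 0.84·1 + 0.16·0 = 0.84.
The second indifference gives u(€6,514) = 0.18·u(€7,945) + 0.82·u(€0) = 0.18·0.84 + 0.82·0.00 = 0.1512.

0.151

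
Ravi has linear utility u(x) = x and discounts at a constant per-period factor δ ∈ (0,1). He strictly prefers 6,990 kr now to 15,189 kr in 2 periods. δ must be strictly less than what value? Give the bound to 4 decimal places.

Under u(x) = x this choice says 6990 > δ^2·15189.
Hence δ^2 < 6990/15189 = 0.46020, and x ↦ x^(1/2) is increasing on (0,∞).
δ < (6990/15189)^(1/2) ≈ 0.6784.

δ < 0.6784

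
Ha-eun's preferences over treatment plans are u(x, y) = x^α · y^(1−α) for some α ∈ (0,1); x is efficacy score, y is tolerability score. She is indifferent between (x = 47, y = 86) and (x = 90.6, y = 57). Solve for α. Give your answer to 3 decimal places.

Set the two utilities equal: 47^α·86^(1−α) = 90.6^α·57^(1−α).
(47/90.6)^α = (57/86)^(1−α); take logs: α·ln(47/90.6) = (1−α)·ln(57/86), i.e. α·-0.656307 = (1−α)·-0.411296.
Thus α·(-1.067603) = -0.411296, so α = -0.411296/-1.067603 ≈ 0.385.

α ≈ 0.385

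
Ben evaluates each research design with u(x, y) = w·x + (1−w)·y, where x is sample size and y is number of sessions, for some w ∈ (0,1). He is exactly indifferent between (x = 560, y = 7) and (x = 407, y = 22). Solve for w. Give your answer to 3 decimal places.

w = 0.089

Equating utilities: w·560 + (1−w)·7 = w·407 + (1−w)·22.
Collecting terms: w·153 = (1−w)·15.
So w/(1−w) = 15/153 = 0.0980, giving w = 15/(153+15) = 0.089.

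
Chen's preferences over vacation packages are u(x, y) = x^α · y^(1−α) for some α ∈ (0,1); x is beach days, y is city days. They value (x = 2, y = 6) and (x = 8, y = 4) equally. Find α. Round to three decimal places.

Set the two utilities equal: 2^α·6^(1−α) = 8^α·4^(1−α).
Rearrange to (2/8)^α = (4/6)^(1−α) and take logs: α·-1.386294 = (1−α)·-0.405465.
With A = -1.386294 and B = -0.405465: α·A = (1−α)·B, so α = B/(A+B) = -0.405465/-1.791759 ≈ 0.226.

α ≈ 0.226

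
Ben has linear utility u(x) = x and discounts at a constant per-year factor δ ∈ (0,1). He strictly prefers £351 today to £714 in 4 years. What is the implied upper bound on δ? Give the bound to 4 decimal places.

Under u(x) = x this choice says 351 > δ^4·714.
So δ^4 < 351/714 = 0.49160; taking the 4th root of both positive sides preserves the inequality.
δ < (351/714)^(1/4) ≈ 0.8373.

δ < 0.8373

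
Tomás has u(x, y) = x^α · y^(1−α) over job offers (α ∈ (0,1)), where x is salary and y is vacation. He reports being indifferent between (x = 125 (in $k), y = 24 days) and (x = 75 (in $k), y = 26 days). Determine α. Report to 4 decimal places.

α ≈ 0.1355

Set the two utilities equal: 125^α·24^(1−α) = 75^α·26^(1−α).
Rearrange to (125/75)^α = (26/24)^(1−α) and take logs: α·0.5108256 = (1−α)·0.0800427.
Thus α·(0.5908683) = 0.0800427, so α = 0.0800427/0.5908683 ≈ 0.1355.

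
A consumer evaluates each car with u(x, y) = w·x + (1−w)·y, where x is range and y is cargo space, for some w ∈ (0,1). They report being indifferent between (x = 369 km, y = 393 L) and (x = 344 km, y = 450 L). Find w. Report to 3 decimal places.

Equating utilities: w·369 + (1−w)·393 = w·344 + (1−w)·450.
Rearranging, 25·w − 57·(1−w) = 0.
So w/(1−w) = 57/25 = 2.2800, giving w = 57/(25+57) = 0.695.

w = 0.695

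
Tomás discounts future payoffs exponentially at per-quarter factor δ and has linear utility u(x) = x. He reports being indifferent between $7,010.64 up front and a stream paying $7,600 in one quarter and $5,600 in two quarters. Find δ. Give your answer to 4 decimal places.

Present value of the stream is 7600·δ + 5600·δ². Indifference gives 7600δ + 5600δ² = 7010.64.
That is, 5600δ² + 7600δ − 7010.64 = 0, a quadratic in δ.
The positive root is δ = [−7600 + √(7600² + 4·5600·7010.64)] / (2·5600) = (−7600 + 14656.000)/11200 ≈ 0.6300.

δ ≈ 0.6300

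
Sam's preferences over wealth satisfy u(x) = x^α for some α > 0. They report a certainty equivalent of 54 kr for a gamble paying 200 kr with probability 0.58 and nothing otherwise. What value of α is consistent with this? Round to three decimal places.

α ≈ 0.416

The lottery's expected utility is 0.58·u(200) + 0.42·u(0) = 0.58·200^α (since u(0) = 0 for α > 0).
Setting u(54) equal to that: 54^α = 0.58·200^α ⇒ (54/200)^α = 0.58.
α = ln(0.58) / ln(54/200) = -0.544727/-1.309333 ≈ 0.416.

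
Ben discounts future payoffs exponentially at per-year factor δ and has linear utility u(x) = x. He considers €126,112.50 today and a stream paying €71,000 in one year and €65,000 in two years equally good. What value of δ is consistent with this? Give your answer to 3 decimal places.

Equating present values: 126112.50 = 71000δ + 65000δ².
So 65000δ² + 71000δ − 126112.50 = 0.
The positive root is δ = [−71000 + √(71000² + 4·65000·126112.50)] / (2·65000) = (−71000 + 194500.000)/130000 ≈ 0.950.

δ ≈ 0.950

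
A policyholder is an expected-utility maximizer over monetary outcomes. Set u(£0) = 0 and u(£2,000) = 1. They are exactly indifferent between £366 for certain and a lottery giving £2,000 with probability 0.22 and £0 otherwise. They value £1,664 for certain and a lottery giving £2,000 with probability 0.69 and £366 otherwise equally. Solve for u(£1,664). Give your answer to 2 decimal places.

0.76

First, u(£366) = 0.22·u(£2,000) + 0.78·u(£0) = 0.22.
The second indifference gives u(£1,664) = 0.69·u(£2,000) + 0.31·u(£366) = 0.69·1.00 + 0.31·0.22 = 0.7582.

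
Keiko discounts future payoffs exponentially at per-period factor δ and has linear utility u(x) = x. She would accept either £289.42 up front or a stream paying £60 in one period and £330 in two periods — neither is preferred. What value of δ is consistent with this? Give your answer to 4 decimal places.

δ ≈ 0.8500

The stream is worth 60δ + 330δ² today, so 60δ + 330δ² = 289.42.
That is, 330δ² + 60δ − 289.42 = 0, a quadratic in δ.
By the quadratic formula (taking the positive root), δ = (−60 + √385634.40) / 660 ≈ 0.8500.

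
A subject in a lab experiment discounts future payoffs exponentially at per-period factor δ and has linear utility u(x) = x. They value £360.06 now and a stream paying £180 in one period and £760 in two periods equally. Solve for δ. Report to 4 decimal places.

δ ≈ 0.5800

Present value of the stream is 180·δ + 760·δ². Indifference gives 180δ + 760δ² = 360.06.
That is, 760δ² + 180δ − 360.06 = 0, a quadratic in δ.
The positive root is δ = [−180 + √(180² + 4·760·360.06)] / (2·760) = (−180 + 1061.594)/1520 ≈ 0.5800.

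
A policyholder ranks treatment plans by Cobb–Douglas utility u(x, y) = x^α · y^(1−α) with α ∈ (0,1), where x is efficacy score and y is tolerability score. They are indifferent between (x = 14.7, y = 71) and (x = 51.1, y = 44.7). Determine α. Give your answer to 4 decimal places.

α ≈ 0.2708

Set the two utilities equal: 14.7^α·71^(1−α) = 51.1^α·44.7^(1−α).
Taking logs: α·ln 14.7 + (1−α)·ln 71 = α·ln 51.1 + (1−α)·ln 44.7, i.e. α·-1.2459370 = (1−α)·-0.4627064.
Thus α·(-1.7086434) = -0.4627064, so α = -0.4627064/-1.7086434 ≈ 0.2708.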